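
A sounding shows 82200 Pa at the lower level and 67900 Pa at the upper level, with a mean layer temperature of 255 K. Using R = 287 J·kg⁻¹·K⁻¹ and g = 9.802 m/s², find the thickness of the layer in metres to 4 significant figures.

Δz ≈ 1427 m

Hypsometric equation: Δz = (R T̄/g) ln(P₁/P₂).
R T̄/g = 287 × 255 / 9.802 = 7466.3 m.
ln(82200/67900) = ln(1.2106) = 0.19112.
Δz = 7466.3 × 0.19112 = 1427.0 m.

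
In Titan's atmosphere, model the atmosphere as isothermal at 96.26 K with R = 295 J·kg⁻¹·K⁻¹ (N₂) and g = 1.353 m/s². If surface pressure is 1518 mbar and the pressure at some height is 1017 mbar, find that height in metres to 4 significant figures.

z ≈ 8406 m

Scale height: H = RT/g = 295 × 96.26 / 1.353 = 20988 m.
Invert the barometric formula: z = H ln(P₀/P).
P₀/P = 1518/1017 = 1.4926; ln(1.4926) = 0.40052.
z = 20988 × 0.40052 = 8406.1 m.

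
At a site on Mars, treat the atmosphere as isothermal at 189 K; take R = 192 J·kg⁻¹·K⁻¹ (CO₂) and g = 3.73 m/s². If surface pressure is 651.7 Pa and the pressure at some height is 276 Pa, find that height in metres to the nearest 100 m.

z ≈ 8400 m

Scale height: H = RT/g = 192 × 189 / 3.73 = 9728.7 m.
Invert the barometric formula: z = H ln(P₀/P).
P₀/P = 651.7/276 = 2.3612; ln(2.3612) = 0.85917.
z = 9728.7 × 0.85917 = 8358.6 m.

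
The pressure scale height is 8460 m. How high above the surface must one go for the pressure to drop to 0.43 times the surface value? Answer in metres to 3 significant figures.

Set P/P₀ = exp(−z/H) = 0.43, so z = −H ln(0.43).
−ln(0.43) = 0.84397; z = 8460.0 × 0.84397 = 7140.0 m.

z ≈ 7140 m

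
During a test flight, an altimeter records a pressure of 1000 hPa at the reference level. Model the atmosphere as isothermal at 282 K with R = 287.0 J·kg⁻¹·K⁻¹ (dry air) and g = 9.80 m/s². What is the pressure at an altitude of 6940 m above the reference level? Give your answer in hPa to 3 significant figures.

P ≈ 432 hPa

Scale height: H = RT/g = 287.0 × 282 / 9.80 = 8258.6 m.
Barometric formula: P = P₀ exp(−z/H).
z/H = 6940.0/8258.6 = 0.84034; exp(−0.84034) = 0.43156.
P = 1000 × 0.43156 = 431.56 hPa.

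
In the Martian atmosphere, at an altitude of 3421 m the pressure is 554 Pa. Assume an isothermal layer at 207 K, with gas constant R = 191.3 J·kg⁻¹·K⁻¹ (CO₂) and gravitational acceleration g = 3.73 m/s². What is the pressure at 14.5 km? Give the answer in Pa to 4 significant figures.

P ≈ 195.1 Pa

Scale height: H = RT/g = 191.3 × 207 / 3.73 = 10616 m.
Between two levels, P₂ = P₁ exp(−Δz/H) with Δz = z₂ − z₁.
Δz = 14500 − 3421.0 = 11079 m; Δz/H = 11079/10616 = 1.0436.
P₂ = 554 × exp(−1.0436) = 554 × 0.35218 = 195.11 Pa.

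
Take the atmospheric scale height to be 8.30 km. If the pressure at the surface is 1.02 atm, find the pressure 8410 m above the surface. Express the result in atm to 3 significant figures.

P ≈ 0.370 atm

Barometric formula: P = P₀ exp(−z/H).
z/H = 8410.0/8300.0 = 1.0133; exp(−1.0133) = 0.36302.
P = 1.02 × 0.36302 = 0.37028 atm.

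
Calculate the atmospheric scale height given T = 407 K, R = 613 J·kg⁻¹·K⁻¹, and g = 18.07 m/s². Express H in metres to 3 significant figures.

H ≈ 13800 m

The scale height of an isothermal atmosphere is H = RT/g.
H = 613 × 407 / 18.07 = 249490/18.07 = 13807 m.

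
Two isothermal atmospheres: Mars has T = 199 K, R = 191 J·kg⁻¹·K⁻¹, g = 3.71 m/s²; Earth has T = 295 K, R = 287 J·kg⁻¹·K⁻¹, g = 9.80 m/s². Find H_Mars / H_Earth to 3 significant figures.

H_Mars/H_Earth ≈ 1.19

H = RT/g for each body.
H_Mars = 191 × 199 / 3.71 = 10245 m.
H_Earth = 287 × 295 / 9.80 = 8639.3 m.
H_Mars/H_Earth = 10245/8639.3 = 1.1859.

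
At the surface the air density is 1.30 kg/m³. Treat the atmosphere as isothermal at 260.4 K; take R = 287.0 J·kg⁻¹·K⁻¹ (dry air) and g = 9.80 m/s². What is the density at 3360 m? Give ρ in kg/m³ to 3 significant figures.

Scale height: H = RT/g = 287.0 × 260.4 / 9.80 = 7626.0 m.
In an isothermal atmosphere, density decays like pressure: ρ = ρ₀ exp(−z/H).
z/H = 3360.0/7626.0 = 0.44060; exp(−0.44060) = 0.64365.
ρ = 1.30 × 0.64365 = 0.83675 kg/m³.

ρ ≈ 0.837 kg/m³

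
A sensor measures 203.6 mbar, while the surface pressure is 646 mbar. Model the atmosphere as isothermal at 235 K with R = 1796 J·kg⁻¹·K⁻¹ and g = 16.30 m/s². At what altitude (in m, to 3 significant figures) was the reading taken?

Scale height: H = RT/g = 1796 × 235 / 16.30 = 25893 m.
Invert the barometric formula: z = H ln(P₀/P).
P₀/P = 646/203.6 = 3.1729; ln(3.1729) = 1.1546.
z = 25893 × 1.1546 = 29896 m.

z ≈ 29900 m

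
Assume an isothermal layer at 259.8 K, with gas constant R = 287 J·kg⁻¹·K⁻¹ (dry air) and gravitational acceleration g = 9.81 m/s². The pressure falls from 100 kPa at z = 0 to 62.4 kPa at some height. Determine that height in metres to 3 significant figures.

z ≈ 3580 m

Scale height: H = RT/g = 287 × 259.8 / 9.81 = 7600.7 m.
Invert the barometric formula: z = H ln(P₀/P).
P₀/P = 100/62.4 = 1.6026; ln(1.6026) = 0.47163.
z = 7600.7 × 0.47163 = 3584.7 m.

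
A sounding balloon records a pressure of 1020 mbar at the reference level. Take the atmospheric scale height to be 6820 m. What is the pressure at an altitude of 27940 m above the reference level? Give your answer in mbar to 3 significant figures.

P ≈ 17.0 mbar

Barometric formula: P = P₀ exp(−z/H).
z/H = 27940/6820.0 = 4.0968; exp(−4.0968) = 0.016626.
P = 1020 × 0.016626 = 16.959 mbar.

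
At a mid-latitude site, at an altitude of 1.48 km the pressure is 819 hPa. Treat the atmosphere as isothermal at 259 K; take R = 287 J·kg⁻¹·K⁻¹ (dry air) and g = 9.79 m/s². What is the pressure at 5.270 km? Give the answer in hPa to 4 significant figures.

P ≈ 497.2 hPa

Scale height: H = RT/g = 287 × 259 / 9.79 = 7592.7 m.
Between two levels, P₂ = P₁ exp(−Δz/H) with Δz = z₂ − z₁.
Δz = 5270.0 − 1480.0 = 3790.0 m; Δz/H = 3790.0/7592.7 = 0.49916.
P₂ = 819 × exp(−0.49916) = 819 × 0.60704 = 497.17 hPa.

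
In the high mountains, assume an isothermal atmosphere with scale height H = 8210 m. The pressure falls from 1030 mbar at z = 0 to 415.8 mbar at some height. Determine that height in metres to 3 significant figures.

Invert the barometric formula: z = H ln(P₀/P).
P₀/P = 1030/415.8 = 2.4772; ln(2.4772) = 0.90713.
z = 8210.0 × 0.90713 = 7447.5 m.

z ≈ 7450 m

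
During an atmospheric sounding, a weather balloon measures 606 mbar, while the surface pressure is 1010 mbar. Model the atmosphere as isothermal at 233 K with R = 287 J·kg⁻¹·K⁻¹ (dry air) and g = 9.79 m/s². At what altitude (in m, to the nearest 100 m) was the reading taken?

z ≈ 3500 m

Scale height: H = RT/g = 287 × 233 / 9.79 = 6830.5 m.
Invert the barometric formula: z = H ln(P₀/P).
P₀/P = 1010/606 = 1.6667; ln(1.6667) = 0.51085.
z = 6830.5 × 0.51085 = 3489.4 m.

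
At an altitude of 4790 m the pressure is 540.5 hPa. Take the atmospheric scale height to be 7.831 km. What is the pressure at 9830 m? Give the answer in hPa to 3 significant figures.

Between two levels, P₂ = P₁ exp(−Δz/H) with Δz = z₂ − z₁.
Δz = 9830.0 − 4790.0 = 5040.0 m; Δz/H = 5040.0/7831.0 = 0.64360.
P₂ = 540.5 × exp(−0.64360) = 540.5 × 0.52540 = 283.98 hPa.

P ≈ 284 hPa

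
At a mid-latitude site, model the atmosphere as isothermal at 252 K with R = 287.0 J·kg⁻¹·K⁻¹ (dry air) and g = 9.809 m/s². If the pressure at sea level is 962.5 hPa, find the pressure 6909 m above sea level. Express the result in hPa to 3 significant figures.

P ≈ 377 hPa

Scale height: H = RT/g = 287.0 × 252 / 9.809 = 7373.2 m.
Barometric formula: P = P₀ exp(−z/H).
z/H = 6909.0/7373.2 = 0.93704; exp(−0.93704) = 0.39179.
P = 962.5 × 0.39179 = 377.10 hPa.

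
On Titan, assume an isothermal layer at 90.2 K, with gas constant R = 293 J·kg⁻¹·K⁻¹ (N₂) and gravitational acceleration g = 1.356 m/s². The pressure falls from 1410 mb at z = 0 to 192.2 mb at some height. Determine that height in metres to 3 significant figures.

z ≈ 38800 m

Scale height: H = RT/g = 293 × 90.2 / 1.356 = 19490 m.
Invert the barometric formula: z = H ln(P₀/P).
P₀/P = 1410/192.2 = 7.3361; ln(7.3361) = 1.9928.
z = 19490 × 1.9928 = 38840 m.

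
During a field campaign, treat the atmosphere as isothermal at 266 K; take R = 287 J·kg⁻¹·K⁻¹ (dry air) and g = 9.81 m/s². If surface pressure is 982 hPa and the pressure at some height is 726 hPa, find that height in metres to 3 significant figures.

Scale height: H = RT/g = 287 × 266 / 9.81 = 7782.1 m.
Invert the barometric formula: z = H ln(P₀/P).
P₀/P = 982/726 = 1.3526; ln(1.3526) = 0.30203.
z = 7782.1 × 0.30203 = 2350.4 m.

z ≈ 2350 m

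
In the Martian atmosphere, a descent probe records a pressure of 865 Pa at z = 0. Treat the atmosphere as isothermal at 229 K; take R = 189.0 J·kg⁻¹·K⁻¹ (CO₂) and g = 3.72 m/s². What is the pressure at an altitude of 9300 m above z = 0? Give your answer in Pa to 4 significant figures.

P ≈ 388.9 Pa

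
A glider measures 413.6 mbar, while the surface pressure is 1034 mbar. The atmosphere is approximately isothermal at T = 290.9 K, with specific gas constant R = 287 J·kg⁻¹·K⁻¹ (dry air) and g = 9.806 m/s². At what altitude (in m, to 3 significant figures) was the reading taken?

z ≈ 7800 m

Scale height: H = RT/g = 287 × 290.9 / 9.806 = 8514.0 m.
Invert the barometric formula: z = H ln(P₀/P).
P₀/P = 1034/413.6 = 2.5000; ln(2.5000) = 0.91629.
z = 8514.0 × 0.91629 = 7801.3 m.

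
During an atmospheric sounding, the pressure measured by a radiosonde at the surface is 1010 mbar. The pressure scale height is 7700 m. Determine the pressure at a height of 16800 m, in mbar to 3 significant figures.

Barometric formula: P = P₀ exp(−z/H).
z/H = 16800/7700.0 = 2.1818; exp(−2.1818) = 0.11284.
P = 1010 × 0.11284 = 113.97 mbar.

P ≈ 114 mbar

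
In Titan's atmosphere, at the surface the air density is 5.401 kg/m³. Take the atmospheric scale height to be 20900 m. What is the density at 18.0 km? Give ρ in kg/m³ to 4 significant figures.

ρ ≈ 2.283 kg/m³

In an isothermal atmosphere, density decays like pressure: ρ = ρ₀ exp(−z/H).
z/H = 18000/20900 = 0.86124; exp(−0.86124) = 0.42264.
ρ = 5.401 × 0.42264 = 2.2827 kg/m³.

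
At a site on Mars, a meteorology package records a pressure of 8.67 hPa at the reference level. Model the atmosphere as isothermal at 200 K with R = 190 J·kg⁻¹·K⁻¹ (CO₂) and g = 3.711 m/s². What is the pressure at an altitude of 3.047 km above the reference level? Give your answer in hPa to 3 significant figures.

P ≈ 6.44 hPa

Scale height: H = RT/g = 190 × 200 / 3.711 = 10240 m.
Barometric formula: P = P₀ exp(−z/H).
z/H = 3047.0/10240 = 0.29756; exp(−0.29756) = 0.74263.
P = 8.67 × 0.74263 = 6.4386 hPa.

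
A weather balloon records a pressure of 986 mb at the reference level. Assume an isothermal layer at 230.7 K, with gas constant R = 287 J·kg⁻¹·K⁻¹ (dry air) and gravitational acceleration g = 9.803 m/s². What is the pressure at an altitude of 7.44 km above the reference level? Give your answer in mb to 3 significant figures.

Scale height: H = RT/g = 287 × 230.7 / 9.803 = 6754.1 m.
Barometric formula: P = P₀ exp(−z/H).
z/H = 7440.0/6754.1 = 1.1016; exp(−1.1016) = 0.33234.
P = 986 × 0.33234 = 327.69 mb.

P ≈ 328 mb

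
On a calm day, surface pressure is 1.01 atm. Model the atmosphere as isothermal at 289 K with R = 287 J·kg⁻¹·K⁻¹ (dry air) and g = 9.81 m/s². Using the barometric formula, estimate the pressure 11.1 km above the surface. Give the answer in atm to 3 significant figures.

P ≈ 0.272 atm

Scale height: H = RT/g = 287 × 289 / 9.81 = 8454.9 m.
Barometric formula: P = P₀ exp(−z/H).
z/H = 11100/8454.9 = 1.3128; exp(−1.3128) = 0.26907.
P = 1.01 × 0.26907 = 0.27176 atm.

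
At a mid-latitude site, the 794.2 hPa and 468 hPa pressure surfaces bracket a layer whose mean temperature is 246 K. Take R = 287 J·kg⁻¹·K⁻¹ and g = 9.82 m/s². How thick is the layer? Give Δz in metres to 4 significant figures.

Δz ≈ 3802 m

Hypsometric equation: Δz = (R T̄/g) ln(P₁/P₂).
R T̄/g = 287 × 246 / 9.82 = 7189.6 m.
ln(794.2/468) = ln(1.6970) = 0.52886.
Δz = 7189.6 × 0.52886 = 3802.3 m.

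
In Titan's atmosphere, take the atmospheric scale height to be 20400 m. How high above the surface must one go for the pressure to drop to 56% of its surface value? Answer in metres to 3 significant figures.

Set P/P₀ = exp(−z/H) = 0.56, so z = −H ln(0.56).
−ln(0.56) = 0.57982; z = 20400 × 0.57982 = 11828 m.

z ≈ 11800 m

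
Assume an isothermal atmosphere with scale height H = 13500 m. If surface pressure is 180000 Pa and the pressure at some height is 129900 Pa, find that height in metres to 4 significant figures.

z ≈ 4404 m

Invert the barometric formula: z = H ln(P₀/P).
P₀/P = 180000/129900 = 1.3857; ln(1.3857) = 0.32621.
z = 13500 × 0.32621 = 4403.8 m.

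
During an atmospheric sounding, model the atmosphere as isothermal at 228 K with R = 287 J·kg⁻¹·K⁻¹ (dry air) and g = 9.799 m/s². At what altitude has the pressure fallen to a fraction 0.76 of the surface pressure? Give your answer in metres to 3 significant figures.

z ≈ 1830 m

Scale height: H = RT/g = 287 × 228 / 9.799 = 6677.8 m.
Set P/P₀ = exp(−z/H) = 0.76, so z = −H ln(0.76).
−ln(0.76) = 0.27444; z = 6677.8 × 0.27444 = 1832.7 m.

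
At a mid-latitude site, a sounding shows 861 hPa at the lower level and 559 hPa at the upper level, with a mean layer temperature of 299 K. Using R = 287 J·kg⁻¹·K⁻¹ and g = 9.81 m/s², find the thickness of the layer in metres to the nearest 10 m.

Hypsometric equation: Δz = (R T̄/g) ln(P₁/P₂).
R T̄/g = 287 × 299 / 9.81 = 8747.5 m.
ln(861/559) = ln(1.5403) = 0.43198.
Δz = 8747.5 × 0.43198 = 3778.7 m.

Δz ≈ 3780 m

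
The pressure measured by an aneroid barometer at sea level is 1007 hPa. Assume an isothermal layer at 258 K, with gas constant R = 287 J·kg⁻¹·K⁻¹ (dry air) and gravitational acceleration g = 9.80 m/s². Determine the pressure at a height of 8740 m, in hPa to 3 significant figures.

P ≈ 317 hPa

Scale height: H = RT/g = 287 × 258 / 9.80 = 7555.7 m.
Barometric formula: P = P₀ exp(−z/H).
z/H = 8740.0/7555.7 = 1.1567; exp(−1.1567) = 0.31452.
P = 1007 × 0.31452 = 316.72 hPa.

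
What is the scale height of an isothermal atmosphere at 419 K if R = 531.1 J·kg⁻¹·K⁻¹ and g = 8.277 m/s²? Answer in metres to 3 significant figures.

H ≈ 26900 m

The scale height of an isothermal atmosphere is H = RT/g.
H = 531.1 × 419 / 8.277 = 222530/8.277 = 26885 m.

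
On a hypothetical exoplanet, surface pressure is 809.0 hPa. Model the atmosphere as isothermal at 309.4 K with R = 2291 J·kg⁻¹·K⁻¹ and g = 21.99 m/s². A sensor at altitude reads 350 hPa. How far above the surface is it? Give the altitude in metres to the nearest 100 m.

Scale height: H = RT/g = 2291 × 309.4 / 21.99 = 32234 m.
Invert the barometric formula: z = H ln(P₀/P).
P₀/P = 809.0/350 = 2.3114; ln(2.3114) = 0.83785.
z = 32234 × 0.83785 = 27007 m.

z ≈ 27000 m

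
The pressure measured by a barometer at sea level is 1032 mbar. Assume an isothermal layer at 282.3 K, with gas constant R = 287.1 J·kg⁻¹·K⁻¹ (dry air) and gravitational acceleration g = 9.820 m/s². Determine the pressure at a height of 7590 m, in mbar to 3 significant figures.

Scale height: H = RT/g = 287.1 × 282.3 / 9.820 = 8253.4 m.
Barometric formula: P = P₀ exp(−z/H).
z/H = 7590.0/8253.4 = 0.91962; exp(−0.91962) = 0.39867.
P = 1032 × 0.39867 = 411.43 mbar.

P ≈ 411 mbar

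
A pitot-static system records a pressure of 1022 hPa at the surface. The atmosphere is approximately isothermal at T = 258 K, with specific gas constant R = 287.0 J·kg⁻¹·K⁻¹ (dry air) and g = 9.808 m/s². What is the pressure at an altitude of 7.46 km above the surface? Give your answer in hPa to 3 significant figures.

P ≈ 380 hPa

Scale height: H = RT/g = 287.0 × 258 / 9.808 = 7549.6 m.
Barometric formula: P = P₀ exp(−z/H).
z/H = 7460.0/7549.6 = 0.98813; exp(−0.98813) = 0.37227.
P = 1022 × 0.37227 = 380.46 hPa.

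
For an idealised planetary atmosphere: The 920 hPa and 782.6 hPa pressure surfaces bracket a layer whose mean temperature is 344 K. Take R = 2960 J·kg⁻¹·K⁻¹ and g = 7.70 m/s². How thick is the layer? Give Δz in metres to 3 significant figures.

Hypsometric equation: Δz = (R T̄/g) ln(P₁/P₂).
R T̄/g = 2960 × 344 / 7.70 = 132240 m.
ln(920/782.6) = ln(1.1756) = 0.16178.
Δz = 132240 × 0.16178 = 21394 m.

Δz ≈ 21400 m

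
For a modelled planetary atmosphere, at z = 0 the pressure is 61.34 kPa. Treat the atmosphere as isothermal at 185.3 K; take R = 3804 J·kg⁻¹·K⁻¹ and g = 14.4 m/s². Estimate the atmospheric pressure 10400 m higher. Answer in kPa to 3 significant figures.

P ≈ 49.6 kPa

Scale height: H = RT/g = 3804 × 185.3 / 14.4 = 48950 m.
Barometric formula: P = P₀ exp(−z/H).
z/H = 10400/48950 = 0.21246; exp(−0.21246) = 0.80859.
P = 61.34 × 0.80859 = 49.599 kPa.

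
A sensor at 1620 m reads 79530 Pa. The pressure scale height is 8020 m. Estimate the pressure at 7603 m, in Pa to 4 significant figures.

P ≈ 37720 Pa

Between two levels, P₂ = P₁ exp(−Δz/H) with Δz = z₂ − z₁.
Δz = 7603.0 − 1620.0 = 5983.0 m; Δz/H = 5983.0/8020.0 = 0.74601.
P₂ = 79530 × exp(−0.74601) = 79530 × 0.47426 = 37718 Pa.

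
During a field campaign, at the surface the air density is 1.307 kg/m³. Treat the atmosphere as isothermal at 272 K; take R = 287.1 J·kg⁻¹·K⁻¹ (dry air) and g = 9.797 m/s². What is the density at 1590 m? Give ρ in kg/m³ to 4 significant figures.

ρ ≈ 1.071 kg/m³

Scale height: H = RT/g = 287.1 × 272 / 9.797 = 7970.9 m.
In an isothermal atmosphere, density decays like pressure: ρ = ρ₀ exp(−z/H).
z/H = 1590.0/7970.9 = 0.19948; exp(−0.19948) = 0.81916.
ρ = 1.307 × 0.81916 = 1.0706 kg/m³.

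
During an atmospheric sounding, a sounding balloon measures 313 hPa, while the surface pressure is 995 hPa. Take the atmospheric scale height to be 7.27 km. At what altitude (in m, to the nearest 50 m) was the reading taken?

Invert the barometric formula: z = H ln(P₀/P).
P₀/P = 995/313 = 3.1789; ln(3.1789) = 1.1565.
z = 7270.0 × 1.1565 = 8407.8 m.

z ≈ 8400 m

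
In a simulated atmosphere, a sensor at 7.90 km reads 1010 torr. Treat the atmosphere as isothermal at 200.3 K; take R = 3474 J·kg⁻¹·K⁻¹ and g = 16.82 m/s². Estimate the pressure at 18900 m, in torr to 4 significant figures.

Scale height: H = RT/g = 3474 × 200.3 / 16.82 = 41370 m.
Between two levels, P₂ = P₁ exp(−Δz/H) with Δz = z₂ − z₁.
Δz = 18900 − 7900.0 = 11000 m; Δz/H = 11000/41370 = 0.26589.
P₂ = 1010 × exp(−0.26589) = 1010 × 0.76652 = 774.19 torr.

P ≈ 774.2 torr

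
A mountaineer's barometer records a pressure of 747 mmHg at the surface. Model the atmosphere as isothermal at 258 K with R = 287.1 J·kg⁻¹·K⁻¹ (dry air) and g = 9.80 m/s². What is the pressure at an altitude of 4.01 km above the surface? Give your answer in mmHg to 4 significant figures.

Scale height: H = RT/g = 287.1 × 258 / 9.80 = 7558.3 m.
Barometric formula: P = P₀ exp(−z/H).
z/H = 4010.0/7558.3 = 0.53054; exp(−0.53054) = 0.58829.
P = 747 × 0.58829 = 439.45 mmHg.

P ≈ 439.5 mmHg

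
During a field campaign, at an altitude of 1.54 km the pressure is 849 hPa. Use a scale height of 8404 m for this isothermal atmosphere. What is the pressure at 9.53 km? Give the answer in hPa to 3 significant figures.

P ≈ 328 hPa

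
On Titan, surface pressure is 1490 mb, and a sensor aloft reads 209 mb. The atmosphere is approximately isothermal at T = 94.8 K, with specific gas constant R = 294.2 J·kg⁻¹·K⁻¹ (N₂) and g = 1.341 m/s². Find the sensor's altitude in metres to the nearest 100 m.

Scale height: H = RT/g = 294.2 × 94.8 / 1.341 = 20798 m.
Invert the barometric formula: z = H ln(P₀/P).
P₀/P = 1490/209 = 7.1292; ln(7.1292) = 1.9642.
z = 20798 × 1.9642 = 40851 m.

z ≈ 40900 m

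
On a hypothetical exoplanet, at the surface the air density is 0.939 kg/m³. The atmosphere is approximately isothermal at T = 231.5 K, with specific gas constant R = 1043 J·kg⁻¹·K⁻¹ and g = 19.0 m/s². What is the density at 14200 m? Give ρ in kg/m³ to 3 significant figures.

ρ ≈ 0.307 kg/m³

Scale height: H = RT/g = 1043 × 231.5 / 19.0 = 12708 m.
In an isothermal atmosphere, density decays like pressure: ρ = ρ₀ exp(−z/H).
z/H = 14200/12708 = 1.1174; exp(−1.1174) = 0.32713.
ρ = 0.939 × 0.32713 = 0.30718 kg/m³.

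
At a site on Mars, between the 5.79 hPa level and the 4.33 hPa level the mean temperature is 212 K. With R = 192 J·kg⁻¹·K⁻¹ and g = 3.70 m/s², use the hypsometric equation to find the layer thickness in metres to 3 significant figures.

Δz ≈ 3200 m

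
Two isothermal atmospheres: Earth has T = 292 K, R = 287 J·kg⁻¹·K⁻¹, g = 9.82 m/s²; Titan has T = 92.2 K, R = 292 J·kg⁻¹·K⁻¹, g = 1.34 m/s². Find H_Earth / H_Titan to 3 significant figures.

H_Earth/H_Titan ≈ 0.425

H = RT/g for each body.
H_Earth = 287 × 292 / 9.82 = 8534.0 m.
H_Titan = 292 × 92.2 / 1.34 = 20091 m.
H_Earth/H_Titan = 8534.0/20091 = 0.42477.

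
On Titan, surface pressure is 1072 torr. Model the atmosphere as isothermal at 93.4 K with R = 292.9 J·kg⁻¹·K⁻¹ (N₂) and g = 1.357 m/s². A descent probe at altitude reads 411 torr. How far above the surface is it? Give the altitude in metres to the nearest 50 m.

z ≈ 19350 m

Scale height: H = RT/g = 292.9 × 93.4 / 1.357 = 20160 m.
Invert the barometric formula: z = H ln(P₀/P).
P₀/P = 1072/411 = 2.6083; ln(2.6083) = 0.95870.
z = 20160 × 0.95870 = 19327 m.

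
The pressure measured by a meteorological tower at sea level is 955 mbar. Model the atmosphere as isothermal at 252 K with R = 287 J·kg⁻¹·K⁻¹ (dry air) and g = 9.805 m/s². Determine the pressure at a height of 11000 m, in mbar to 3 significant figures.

Scale height: H = RT/g = 287 × 252 / 9.805 = 7376.2 m.
Barometric formula: P = P₀ exp(−z/H).
z/H = 11000/7376.2 = 1.4913; exp(−1.4913) = 0.22508.
P = 955 × 0.22508 = 214.95 mbar.

P ≈ 215 mbar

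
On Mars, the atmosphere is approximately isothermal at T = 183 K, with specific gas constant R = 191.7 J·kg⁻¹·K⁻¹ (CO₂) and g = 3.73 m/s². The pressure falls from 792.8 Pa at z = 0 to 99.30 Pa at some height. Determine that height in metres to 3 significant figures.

z ≈ 19500 m

Scale height: H = RT/g = 191.7 × 183 / 3.73 = 9405.1 m.
Invert the barometric formula: z = H ln(P₀/P).
P₀/P = 792.8/99.30 = 7.9839; ln(7.9839) = 2.0774.
z = 9405.1 × 2.0774 = 19538 m.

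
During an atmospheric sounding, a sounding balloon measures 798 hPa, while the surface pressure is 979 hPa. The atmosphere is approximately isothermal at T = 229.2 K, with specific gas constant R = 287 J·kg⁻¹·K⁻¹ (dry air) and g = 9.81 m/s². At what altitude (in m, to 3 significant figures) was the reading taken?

z ≈ 1370 m

Scale height: H = RT/g = 287 × 229.2 / 9.81 = 6705.4 m.
Invert the barometric formula: z = H ln(P₀/P).
P₀/P = 979/798 = 1.2268; ln(1.2268) = 0.20441.
z = 6705.4 × 0.20441 = 1370.7 m.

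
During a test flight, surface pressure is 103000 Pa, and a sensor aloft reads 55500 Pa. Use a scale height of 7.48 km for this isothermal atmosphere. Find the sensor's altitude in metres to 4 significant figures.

Invert the barometric formula: z = H ln(P₀/P).
P₀/P = 103000/55500 = 1.8559; ln(1.8559) = 0.61837.
z = 7480.0 × 0.61837 = 4625.4 m.

z ≈ 4625 m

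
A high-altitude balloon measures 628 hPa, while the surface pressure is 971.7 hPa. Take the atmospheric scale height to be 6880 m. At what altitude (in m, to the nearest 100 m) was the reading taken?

z ≈ 3000 m

Invert the barometric formula: z = H ln(P₀/P).
P₀/P = 971.7/628 = 1.5473; ln(1.5473) = 0.43651.
z = 6880.0 × 0.43651 = 3003.2 m.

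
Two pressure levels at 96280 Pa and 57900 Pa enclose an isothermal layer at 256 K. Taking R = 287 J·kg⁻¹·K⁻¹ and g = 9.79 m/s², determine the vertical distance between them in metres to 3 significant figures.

Δz ≈ 3820 m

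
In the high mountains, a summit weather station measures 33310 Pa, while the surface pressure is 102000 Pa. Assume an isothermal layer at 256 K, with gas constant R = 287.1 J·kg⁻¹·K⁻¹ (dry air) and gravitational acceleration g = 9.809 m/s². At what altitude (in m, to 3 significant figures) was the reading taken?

z ≈ 8390 m

Scale height: H = RT/g = 287.1 × 256 / 9.809 = 7492.9 m.
Invert the barometric formula: z = H ln(P₀/P).
P₀/P = 102000/33310 = 3.0621; ln(3.0621) = 1.1191.
z = 7492.9 × 1.1191 = 8385.3 m.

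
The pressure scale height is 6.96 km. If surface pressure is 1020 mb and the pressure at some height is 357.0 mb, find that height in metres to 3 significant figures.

z ≈ 7310 m

Invert the barometric formula: z = H ln(P₀/P).
P₀/P = 1020/357.0 = 2.8571; ln(2.8571) = 1.0498.
z = 6960.0 × 1.0498 = 7306.6 m.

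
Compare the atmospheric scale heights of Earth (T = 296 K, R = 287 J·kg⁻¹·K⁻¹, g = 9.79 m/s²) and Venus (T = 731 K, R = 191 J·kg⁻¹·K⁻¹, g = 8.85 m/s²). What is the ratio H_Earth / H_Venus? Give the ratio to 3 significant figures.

H = RT/g for each body.
H_Earth = 287 × 296 / 9.79 = 8677.4 m.
H_Venus = 191 × 731 / 8.85 = 15776 m.
H_Earth/H_Venus = 8677.4/15776 = 0.55004.

H_Earth/H_Venus ≈ 0.550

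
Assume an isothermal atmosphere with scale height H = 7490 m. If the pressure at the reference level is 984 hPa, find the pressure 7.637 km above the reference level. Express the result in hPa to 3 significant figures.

P ≈ 355 hPa

Barometric formula: P = P₀ exp(−z/H).
z/H = 7637.0/7490.0 = 1.0196; exp(−1.0196) = 0.36074.
P = 984 × 0.36074 = 354.97 hPa.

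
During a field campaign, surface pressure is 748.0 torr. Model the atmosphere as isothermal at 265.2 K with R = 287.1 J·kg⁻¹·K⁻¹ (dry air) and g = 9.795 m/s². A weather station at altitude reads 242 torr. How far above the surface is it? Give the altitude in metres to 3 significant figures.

z ≈ 8770 m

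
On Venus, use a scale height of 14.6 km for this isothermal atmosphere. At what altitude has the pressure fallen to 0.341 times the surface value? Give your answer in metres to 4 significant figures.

Set P/P₀ = exp(−z/H) = 0.341, so z = −H ln(0.341).
−ln(0.341) = 1.0759; z = 14600 × 1.0759 = 15708 m.

z ≈ 15710 m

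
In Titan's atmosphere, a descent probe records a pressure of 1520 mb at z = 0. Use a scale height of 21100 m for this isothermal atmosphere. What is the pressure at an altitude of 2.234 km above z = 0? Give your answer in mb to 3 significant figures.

Barometric formula: P = P₀ exp(−z/H).
z/H = 2234.0/21100 = 0.10588; exp(−0.10588) = 0.89953.
P = 1520 × 0.89953 = 1367.3 mb.

P ≈ 1370 mb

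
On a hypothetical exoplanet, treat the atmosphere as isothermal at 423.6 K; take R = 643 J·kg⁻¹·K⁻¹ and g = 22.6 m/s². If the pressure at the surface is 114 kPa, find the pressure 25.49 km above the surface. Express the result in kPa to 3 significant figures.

Scale height: H = RT/g = 643 × 423.6 / 22.6 = 12052 m.
Barometric formula: P = P₀ exp(−z/H).
z/H = 25490/12052 = 2.1150; exp(−2.1150) = 0.12063.
P = 114 × 0.12063 = 13.752 kPa.

P ≈ 13.8 kPa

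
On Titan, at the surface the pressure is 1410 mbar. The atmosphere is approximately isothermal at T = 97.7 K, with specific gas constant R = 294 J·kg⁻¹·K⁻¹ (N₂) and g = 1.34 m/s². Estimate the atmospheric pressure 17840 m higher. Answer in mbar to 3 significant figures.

Scale height: H = RT/g = 294 × 97.7 / 1.34 = 21436 m.
Barometric formula: P = P₀ exp(−z/H).
z/H = 17840/21436 = 0.83224; exp(−0.83224) = 0.43507.
P = 1410 × 0.43507 = 613.45 mbar.

P ≈ 613 mbar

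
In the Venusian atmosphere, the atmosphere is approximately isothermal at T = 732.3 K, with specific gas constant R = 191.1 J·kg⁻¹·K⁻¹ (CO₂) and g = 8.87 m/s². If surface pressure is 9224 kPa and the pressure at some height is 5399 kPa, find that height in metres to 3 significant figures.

z ≈ 8450 m

Scale height: H = RT/g = 191.1 × 732.3 / 8.87 = 15777 m.
Invert the barometric formula: z = H ln(P₀/P).
P₀/P = 9224/5399 = 1.7085; ln(1.7085) = 0.53562.
z = 15777 × 0.53562 = 8450.5 m.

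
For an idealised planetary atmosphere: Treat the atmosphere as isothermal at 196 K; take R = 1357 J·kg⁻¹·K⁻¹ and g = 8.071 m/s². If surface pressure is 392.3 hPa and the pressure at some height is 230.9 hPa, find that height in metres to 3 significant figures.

z ≈ 17500 m

Scale height: H = RT/g = 1357 × 196 / 8.071 = 32954 m.
Invert the barometric formula: z = H ln(P₀/P).
P₀/P = 392.3/230.9 = 1.6990; ln(1.6990) = 0.53004.
z = 32954 × 0.53004 = 17467 m.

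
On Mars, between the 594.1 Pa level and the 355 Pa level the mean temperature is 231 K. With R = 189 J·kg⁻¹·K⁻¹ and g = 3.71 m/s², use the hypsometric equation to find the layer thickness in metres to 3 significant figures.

Δz ≈ 6060 m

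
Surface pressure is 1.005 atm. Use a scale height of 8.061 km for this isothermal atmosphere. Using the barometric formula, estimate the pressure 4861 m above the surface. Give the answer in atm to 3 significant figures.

P ≈ 0.550 atm

Barometric formula: P = P₀ exp(−z/H).
z/H = 4861.0/8061.0 = 0.60303; exp(−0.60303) = 0.54715.
P = 1.005 × 0.54715 = 0.54989 atm.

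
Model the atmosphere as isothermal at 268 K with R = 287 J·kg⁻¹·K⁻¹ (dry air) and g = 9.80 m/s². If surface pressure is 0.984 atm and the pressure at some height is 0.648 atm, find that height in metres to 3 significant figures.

z ≈ 3280 m

Scale height: H = RT/g = 287 × 268 / 9.80 = 7848.6 m.
Invert the barometric formula: z = H ln(P₀/P).
P₀/P = 0.984/0.648 = 1.5185; ln(1.5185) = 0.41772.
z = 7848.6 × 0.41772 = 3278.5 m.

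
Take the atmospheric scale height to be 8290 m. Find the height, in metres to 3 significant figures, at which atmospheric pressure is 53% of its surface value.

Set P/P₀ = exp(−z/H) = 0.53, so z = −H ln(0.53).
−ln(0.53) = 0.63488; z = 8290.0 × 0.63488 = 5263.2 m.

z ≈ 5260 m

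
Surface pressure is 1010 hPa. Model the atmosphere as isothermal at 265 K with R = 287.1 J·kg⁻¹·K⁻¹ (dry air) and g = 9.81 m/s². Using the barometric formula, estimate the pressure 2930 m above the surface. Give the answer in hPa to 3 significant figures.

P ≈ 692 hPa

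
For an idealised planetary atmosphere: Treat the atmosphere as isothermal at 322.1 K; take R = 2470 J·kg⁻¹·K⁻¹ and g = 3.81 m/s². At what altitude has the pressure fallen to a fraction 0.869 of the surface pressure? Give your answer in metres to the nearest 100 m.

z ≈ 29300 m

Scale height: H = RT/g = 2470 × 322.1 / 3.81 = 208820 m.
Set P/P₀ = exp(−z/H) = 0.869, so z = −H ln(0.869).
−ln(0.869) = 0.14041; z = 208820 × 0.14041 = 29320 m.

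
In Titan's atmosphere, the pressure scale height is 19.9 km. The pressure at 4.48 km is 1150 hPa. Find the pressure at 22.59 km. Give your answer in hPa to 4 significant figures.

P ≈ 462.9 hPa

Between two levels, P₂ = P₁ exp(−Δz/H) with Δz = z₂ − z₁.
Δz = 22590 − 4480.0 = 18110 m; Δz/H = 18110/19900 = 0.91005.
P₂ = 1150 × exp(−0.91005) = 1150 × 0.40250 = 462.88 hPa.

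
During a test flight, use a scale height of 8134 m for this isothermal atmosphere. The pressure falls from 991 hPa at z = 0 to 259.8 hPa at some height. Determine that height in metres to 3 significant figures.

Invert the barometric formula: z = H ln(P₀/P).
P₀/P = 991/259.8 = 3.8145; ln(3.8145) = 1.3388.
z = 8134.0 × 1.3388 = 10890 m.

z ≈ 10900 m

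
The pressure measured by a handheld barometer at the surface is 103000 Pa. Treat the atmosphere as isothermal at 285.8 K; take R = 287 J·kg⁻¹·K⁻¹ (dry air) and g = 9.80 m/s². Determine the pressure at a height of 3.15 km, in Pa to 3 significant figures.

P ≈ 70700 Pa

Scale height: H = RT/g = 287 × 285.8 / 9.80 = 8369.9 m.
Barometric formula: P = P₀ exp(−z/H).
z/H = 3150.0/8369.9 = 0.37635; exp(−0.37635) = 0.68636.
P = 103000 × 0.68636 = 70695 Pa.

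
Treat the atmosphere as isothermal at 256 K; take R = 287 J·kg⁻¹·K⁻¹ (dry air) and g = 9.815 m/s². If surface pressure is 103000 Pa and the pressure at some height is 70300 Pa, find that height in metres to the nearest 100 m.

z ≈ 2900 m

Scale height: H = RT/g = 287 × 256 / 9.815 = 7485.7 m.
Invert the barometric formula: z = H ln(P₀/P).
P₀/P = 103000/70300 = 1.4651; ln(1.4651) = 0.38192.
z = 7485.7 × 0.38192 = 2858.9 m.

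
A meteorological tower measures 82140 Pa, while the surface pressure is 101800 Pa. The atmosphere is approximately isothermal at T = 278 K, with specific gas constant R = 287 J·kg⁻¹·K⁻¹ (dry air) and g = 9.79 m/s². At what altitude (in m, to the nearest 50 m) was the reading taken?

Scale height: H = RT/g = 287 × 278 / 9.79 = 8149.7 m.
Invert the barometric formula: z = H ln(P₀/P).
P₀/P = 101800/82140 = 1.2393; ln(1.2393) = 0.21455.
z = 8149.7 × 0.21455 = 1748.5 m.

z ≈ 1750 m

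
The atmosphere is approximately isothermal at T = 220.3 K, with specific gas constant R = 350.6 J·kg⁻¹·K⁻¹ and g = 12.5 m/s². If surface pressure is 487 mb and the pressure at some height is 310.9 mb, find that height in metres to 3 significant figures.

Scale height: H = RT/g = 350.6 × 220.3 / 12.5 = 6179.0 m.
Invert the barometric formula: z = H ln(P₀/P).
P₀/P = 487/310.9 = 1.5664; ln(1.5664) = 0.44878.
z = 6179.0 × 0.44878 = 2773.0 m.

z ≈ 2770 m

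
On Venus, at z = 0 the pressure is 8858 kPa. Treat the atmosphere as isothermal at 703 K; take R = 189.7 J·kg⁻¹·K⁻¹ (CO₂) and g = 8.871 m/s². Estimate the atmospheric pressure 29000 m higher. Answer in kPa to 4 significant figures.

P ≈ 1287 kPa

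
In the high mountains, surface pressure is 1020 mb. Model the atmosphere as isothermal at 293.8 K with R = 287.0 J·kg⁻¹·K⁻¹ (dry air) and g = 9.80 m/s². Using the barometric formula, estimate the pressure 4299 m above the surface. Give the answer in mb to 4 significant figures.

Scale height: H = RT/g = 287.0 × 293.8 / 9.80 = 8604.1 m.
Barometric formula: P = P₀ exp(−z/H).
z/H = 4299.0/8604.1 = 0.49965; exp(−0.49965) = 0.60674.
P = 1020 × 0.60674 = 618.87 mb.

P ≈ 618.9 mb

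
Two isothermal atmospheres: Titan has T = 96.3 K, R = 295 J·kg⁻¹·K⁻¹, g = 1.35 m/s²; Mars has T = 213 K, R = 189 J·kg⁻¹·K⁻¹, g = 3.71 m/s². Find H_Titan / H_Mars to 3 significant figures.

H = RT/g for each body.
H_Titan = 295 × 96.3 / 1.35 = 21043 m.
H_Mars = 189 × 213 / 3.71 = 10851 m.
H_Titan/H_Mars = 21043/10851 = 1.9393.

H_Titan/H_Mars ≈ 1.94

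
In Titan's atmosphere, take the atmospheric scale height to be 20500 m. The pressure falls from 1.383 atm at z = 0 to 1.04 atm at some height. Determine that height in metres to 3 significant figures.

Invert the barometric formula: z = H ln(P₀/P).
P₀/P = 1.383/1.04 = 1.3298; ln(1.3298) = 0.28503.
z = 20500 × 0.28503 = 5843.1 m.

z ≈ 5840 m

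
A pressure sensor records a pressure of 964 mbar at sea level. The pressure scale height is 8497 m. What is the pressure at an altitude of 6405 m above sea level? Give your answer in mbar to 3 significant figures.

Barometric formula: P = P₀ exp(−z/H).
z/H = 6405.0/8497.0 = 0.75380; exp(−0.75380) = 0.47057.
P = 964 × 0.47057 = 453.63 mbar.

P ≈ 454 mbar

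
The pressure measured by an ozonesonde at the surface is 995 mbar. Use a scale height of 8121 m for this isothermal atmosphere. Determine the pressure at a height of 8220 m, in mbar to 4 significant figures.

Barometric formula: P = P₀ exp(−z/H).
z/H = 8220.0/8121.0 = 1.0122; exp(−1.0122) = 0.36342.
P = 995 × 0.36342 = 361.60 mbar.

P ≈ 361.6 mbar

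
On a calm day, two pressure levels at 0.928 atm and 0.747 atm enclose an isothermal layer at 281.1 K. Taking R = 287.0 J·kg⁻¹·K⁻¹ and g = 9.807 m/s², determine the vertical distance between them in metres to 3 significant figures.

Δz ≈ 1780 m

Hypsometric equation: Δz = (R T̄/g) ln(P₁/P₂).
R T̄/g = 287.0 × 281.1 / 9.807 = 8226.3 m.
ln(0.928/0.747) = ln(1.2423) = 0.21696.
Δz = 8226.3 × 0.21696 = 1784.8 m.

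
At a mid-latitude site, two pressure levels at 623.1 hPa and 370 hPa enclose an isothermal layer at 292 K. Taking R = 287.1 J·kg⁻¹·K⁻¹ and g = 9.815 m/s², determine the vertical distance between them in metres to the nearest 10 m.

Hypsometric equation: Δz = (R T̄/g) ln(P₁/P₂).
R T̄/g = 287.1 × 292 / 9.815 = 8541.3 m.
ln(623.1/370) = ln(1.6841) = 0.52123.
Δz = 8541.3 × 0.52123 = 4452.0 m.

Δz ≈ 4450 m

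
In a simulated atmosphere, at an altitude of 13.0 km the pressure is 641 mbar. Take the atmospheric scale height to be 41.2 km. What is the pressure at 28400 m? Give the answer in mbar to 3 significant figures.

Between two levels, P₂ = P₁ exp(−Δz/H) with Δz = z₂ − z₁.
Δz = 28400 − 13000 = 15400 m; Δz/H = 15400/41200 = 0.37379.
P₂ = 641 × exp(−0.37379) = 641 × 0.68812 = 441.08 mbar.

P ≈ 441 mbar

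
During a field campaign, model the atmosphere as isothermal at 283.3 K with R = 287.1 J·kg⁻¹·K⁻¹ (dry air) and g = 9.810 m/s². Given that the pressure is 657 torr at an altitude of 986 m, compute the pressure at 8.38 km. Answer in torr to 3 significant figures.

P ≈ 269 torr

Scale height: H = RT/g = 287.1 × 283.3 / 9.810 = 8291.1 m.
Between two levels, P₂ = P₁ exp(−Δz/H) with Δz = z₂ − z₁.
Δz = 8380.0 − 986.00 = 7394.0 m; Δz/H = 7394.0/8291.1 = 0.89180.
P₂ = 657 × exp(−0.89180) = 657 × 0.40992 = 269.32 torr.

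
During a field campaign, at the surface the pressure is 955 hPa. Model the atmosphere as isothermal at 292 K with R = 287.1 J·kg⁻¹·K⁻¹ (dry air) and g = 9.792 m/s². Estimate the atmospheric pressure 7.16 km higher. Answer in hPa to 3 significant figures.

P ≈ 414 hPa

Scale height: H = RT/g = 287.1 × 292 / 9.792 = 8561.4 m.
Barometric formula: P = P₀ exp(−z/H).
z/H = 7160.0/8561.4 = 0.83631; exp(−0.83631) = 0.43331.
P = 955 × 0.43331 = 413.81 hPa.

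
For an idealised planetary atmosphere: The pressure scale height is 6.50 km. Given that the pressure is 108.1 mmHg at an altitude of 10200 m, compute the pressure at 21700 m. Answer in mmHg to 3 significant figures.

Between two levels, P₂ = P₁ exp(−Δz/H) with Δz = z₂ − z₁.
Δz = 21700 − 10200 = 11500 m; Δz/H = 11500/6500.0 = 1.7692.
P₂ = 108.1 × exp(−1.7692) = 108.1 × 0.17047 = 18.428 mmHg.

P ≈ 18.4 mmHg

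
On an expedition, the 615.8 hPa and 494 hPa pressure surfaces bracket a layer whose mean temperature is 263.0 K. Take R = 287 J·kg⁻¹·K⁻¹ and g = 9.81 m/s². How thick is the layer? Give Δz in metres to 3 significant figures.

Δz ≈ 1700 m

Hypsometric equation: Δz = (R T̄/g) ln(P₁/P₂).
R T̄/g = 287 × 263.0 / 9.81 = 7694.3 m.
ln(615.8/494) = ln(1.2466) = 0.22042.
Δz = 7694.3 × 0.22042 = 1696.0 m.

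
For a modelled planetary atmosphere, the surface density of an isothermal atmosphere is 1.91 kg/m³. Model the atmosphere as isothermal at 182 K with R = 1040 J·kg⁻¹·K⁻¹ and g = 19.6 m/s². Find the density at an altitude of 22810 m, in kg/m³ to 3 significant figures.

ρ ≈ 0.180 kg/m³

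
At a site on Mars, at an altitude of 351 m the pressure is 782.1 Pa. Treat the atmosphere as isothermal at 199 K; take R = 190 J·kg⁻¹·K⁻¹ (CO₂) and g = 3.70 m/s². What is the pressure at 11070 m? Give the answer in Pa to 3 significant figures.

P ≈ 274 Pa

Scale height: H = RT/g = 190 × 199 / 3.70 = 10219 m.
Between two levels, P₂ = P₁ exp(−Δz/H) with Δz = z₂ − z₁.
Δz = 11070 − 351.00 = 10719 m; Δz/H = 10719/10219 = 1.0489.
P₂ = 782.1 × exp(−1.0489) = 782.1 × 0.35032 = 273.99 Pa.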